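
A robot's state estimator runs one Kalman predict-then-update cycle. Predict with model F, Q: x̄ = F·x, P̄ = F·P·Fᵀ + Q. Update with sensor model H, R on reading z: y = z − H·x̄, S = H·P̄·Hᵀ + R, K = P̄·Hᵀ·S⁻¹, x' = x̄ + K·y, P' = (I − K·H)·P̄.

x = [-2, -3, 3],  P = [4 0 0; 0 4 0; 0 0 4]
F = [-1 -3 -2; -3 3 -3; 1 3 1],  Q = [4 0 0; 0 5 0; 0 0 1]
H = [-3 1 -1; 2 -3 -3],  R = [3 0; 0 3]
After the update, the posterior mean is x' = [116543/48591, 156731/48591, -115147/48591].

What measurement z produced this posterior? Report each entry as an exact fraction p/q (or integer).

z = [-2, 2]

x̄ = F·x = [5, -12, -8]
P̄ = F·P·Fᵀ + Q = [60 0 -48; 0 113 12; -48 12 45]
S = H·P̄·Hᵀ + R = [389 -900; -900 2457]
K = P̄·Hᵀ·S⁻¹ = [-3212/5399 -5368/48591; -3309/5399 -18325/48591; 1201/5399 -1321/48591]
x' − x̄ = [-126412/48591, 739823/48591, 273581/48591] = K·y
y = (KᵀK)⁻¹·Kᵀ·(x' − x̄) = [17, -68]
z = y + H·x̄ = [17, -68] + [-19, 70] = [-2, 2]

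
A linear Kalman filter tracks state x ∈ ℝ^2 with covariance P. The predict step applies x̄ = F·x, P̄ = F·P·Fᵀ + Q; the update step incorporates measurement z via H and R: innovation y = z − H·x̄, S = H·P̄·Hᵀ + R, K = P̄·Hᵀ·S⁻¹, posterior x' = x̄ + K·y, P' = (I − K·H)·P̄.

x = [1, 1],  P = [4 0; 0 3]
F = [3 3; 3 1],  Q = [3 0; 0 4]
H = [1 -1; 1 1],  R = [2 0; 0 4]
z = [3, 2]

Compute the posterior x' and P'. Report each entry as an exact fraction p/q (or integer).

x' = [4665/1867, -549/1867]
P' = [2703/1867 993/1867; 993/1867 2611/1867]

x̄ = F·x = [6, 4]
P̄ = F·P·Fᵀ + Q = [66 45; 45 43]
y = z − H·x̄ = [1, -8]
S = H·P̄·Hᵀ + R = [21 23; 23 203]
K = P̄·Hᵀ·S⁻¹ = [855/1867 924/1867; -809/1867 901/1867]
x' = x̄ + K·y = [4665/1867, -549/1867]
P' = (I − K·H)·P̄ = [2703/1867 993/1867; 993/1867 2611/1867]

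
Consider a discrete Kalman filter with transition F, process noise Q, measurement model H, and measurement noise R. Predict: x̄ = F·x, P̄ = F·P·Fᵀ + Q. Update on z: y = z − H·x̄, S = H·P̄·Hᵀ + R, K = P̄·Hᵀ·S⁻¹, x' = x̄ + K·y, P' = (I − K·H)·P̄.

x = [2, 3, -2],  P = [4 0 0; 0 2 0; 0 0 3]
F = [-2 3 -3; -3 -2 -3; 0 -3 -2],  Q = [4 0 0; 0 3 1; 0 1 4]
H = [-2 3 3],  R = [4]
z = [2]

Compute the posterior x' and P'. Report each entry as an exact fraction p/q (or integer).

x̄ = F·x = [11, -6, -5]
P̄ = F·P·Fᵀ + Q = [65 39 0; 39 74 31; 0 31 34]
y = z − H·x̄ = [57]
S = H·P̄·Hᵀ + R = [1326]
K = P̄·Hᵀ·S⁻¹ = [-1/102; 79/442; 5/34]
x' = x̄ + K·y = [355/34, 1851/442, 115/34]
P' = (I − K·H)·P̄ = [6617/102 1405/34 65/34; 1405/34 13985/442 -131/34; 65/34 -131/34 181/34]

x' = [355/34, 1851/442, 115/34]
P' = [6617/102 1405/34 65/34; 1405/34 13985/442 -131/34; 65/34 -131/34 181/34]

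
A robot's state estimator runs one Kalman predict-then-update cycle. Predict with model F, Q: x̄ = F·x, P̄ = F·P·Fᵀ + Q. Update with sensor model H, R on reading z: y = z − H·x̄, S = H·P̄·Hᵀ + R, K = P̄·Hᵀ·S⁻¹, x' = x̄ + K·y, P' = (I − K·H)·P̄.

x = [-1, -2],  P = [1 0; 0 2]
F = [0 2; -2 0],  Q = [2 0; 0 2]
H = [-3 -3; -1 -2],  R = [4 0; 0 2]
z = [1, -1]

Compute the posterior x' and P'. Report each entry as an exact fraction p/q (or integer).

x' = [-572/243, 151/81]
P' = [530/243 -130/81; -130/81 38/27]

x̄ = F·x = [-4, 2]
P̄ = F·P·Fᵀ + Q = [10 0; 0 6]
y = z − H·x̄ = [-5, -1]
S = H·P̄·Hᵀ + R = [148 66; 66 36]
K = P̄·Hᵀ·S⁻¹ = [-35/81 125/243; 4/27 -49/81]
x' = x̄ + K·y = [-572/243, 151/81]
P' = (I − K·H)·P̄ = [530/243 -130/81; -130/81 38/27]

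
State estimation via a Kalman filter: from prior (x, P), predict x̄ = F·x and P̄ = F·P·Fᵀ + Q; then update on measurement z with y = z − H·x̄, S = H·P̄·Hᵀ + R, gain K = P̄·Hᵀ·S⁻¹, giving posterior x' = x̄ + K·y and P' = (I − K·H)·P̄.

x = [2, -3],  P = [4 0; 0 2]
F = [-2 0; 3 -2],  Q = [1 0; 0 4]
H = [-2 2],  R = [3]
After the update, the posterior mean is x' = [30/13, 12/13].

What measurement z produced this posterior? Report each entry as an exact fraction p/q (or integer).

x̄ = F·x = [-4, 12]
P̄ = F·P·Fᵀ + Q = [17 -24; -24 48]
S = H·P̄·Hᵀ + R = [455]
K = P̄·Hᵀ·S⁻¹ = [-82/455; 144/455]
x' − x̄ = [82/13, -144/13] = K·y
y = (KᵀK)⁻¹·Kᵀ·(x' − x̄) = [-35]
z = y + H·x̄ = [-35] + [32] = [-3]

z = [-3]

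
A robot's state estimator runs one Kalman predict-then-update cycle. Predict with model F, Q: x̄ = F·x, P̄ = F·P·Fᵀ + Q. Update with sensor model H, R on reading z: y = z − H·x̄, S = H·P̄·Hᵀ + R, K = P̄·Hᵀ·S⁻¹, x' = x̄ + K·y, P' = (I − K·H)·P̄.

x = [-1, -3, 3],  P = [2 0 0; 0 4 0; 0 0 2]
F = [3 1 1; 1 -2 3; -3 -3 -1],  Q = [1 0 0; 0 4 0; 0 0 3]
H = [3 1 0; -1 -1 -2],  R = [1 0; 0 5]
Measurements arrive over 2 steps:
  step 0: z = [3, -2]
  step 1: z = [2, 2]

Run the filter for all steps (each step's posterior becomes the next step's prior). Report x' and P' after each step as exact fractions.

step 0: x̄ = F·x = [-3, 14, 9]
step 0: P̄ = F·P·Fᵀ + Q = [25 4 -32; 4 40 12; -32 12 59]
step 0: y = z − H·x̄ = [-2, 27]
step 0: S = H·P̄·Hᵀ + R = [290 37; 37 234]
step 0: K = P̄·Hᵀ·S⁻¹ = [17191/66491 7227/66491; 14684/66491 -21644/66491; -16030/66491 -25312/66491]
step 0: x' = x̄ + K·y = [-38726/66491, 317118/66491, -52945/66491]
step 0: P' = (I − K·H)·P̄ = [51241/66491 -136532/66491 24578/66491; -136532/66491 424280/66491 -89764/66491; 24578/66491 -89764/66491 95873/66491]
step 1: x̄ = F·x = [147995/66491, -831797/66491, -782231/66491]
step 1: P̄ = F·P·Fᵀ + Q = [196561/66491 431458/66491 20090/66491; 431458/66491 4647946/66491 2077310/66491; 20090/66491 2077310/66491 1726343/66491]
step 1: y = z − H·x̄ = [520794/66491, -2115282/66491]
step 1: S = H·P̄·Hᵀ + R = [9072234/66491 -11238621/66491; -11238621/66491 21334850/66491]
step 1: K = P̄·Hᵀ·S⁻¹ = [214709581/1011387249 27142315/337129083; 345923656/1011387249 -85173152/337129083; -252220066/1011387249 -131988928/337129083]
step 1: x' = x̄ + K·y = [149157641/112376361, -201561463/112376361, -141893465/112376361]
step 1: P' = (I − K·H)·P̄ = [510744853/1011387249 -1317524978/1011387249 199822700/1011387249; -1317524978/1011387249 4298498590/1011387249 -851688166/1011387249; 199822700/1011387249 -851688166/1011387249 1315849693/1011387249]

step 0: x' = [-38726/66491, 317118/66491, -52945/66491], P' = [51241/66491 -136532/66491 24578/66491; -136532/66491 424280/66491 -89764/66491; 24578/66491 -89764/66491 95873/66491]
step 1: x' = [149157641/112376361, -201561463/112376361, -141893465/112376361], P' = [510744853/1011387249 -1317524978/1011387249 199822700/1011387249; -1317524978/1011387249 4298498590/1011387249 -851688166/1011387249; 199822700/1011387249 -851688166/1011387249 1315849693/1011387249]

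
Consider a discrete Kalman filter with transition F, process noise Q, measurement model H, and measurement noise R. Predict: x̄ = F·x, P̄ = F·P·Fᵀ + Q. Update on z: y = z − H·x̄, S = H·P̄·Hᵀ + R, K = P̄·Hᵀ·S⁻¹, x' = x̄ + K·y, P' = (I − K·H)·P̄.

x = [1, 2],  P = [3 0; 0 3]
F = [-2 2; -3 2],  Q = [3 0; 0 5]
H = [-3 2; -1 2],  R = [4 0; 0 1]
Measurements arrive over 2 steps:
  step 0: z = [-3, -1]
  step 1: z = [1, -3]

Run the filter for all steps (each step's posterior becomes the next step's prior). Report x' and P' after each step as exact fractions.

step 0: x' = [5245/5003, 161/5003], P' = [5868/5003 4152/5003; 4152/5003 3920/5003]
step 1: x' = [-478951/236603, -2994019/1183015], P' = [678104/709809 470438/709809; 470438/709809 2324113/3549045]

step 0: x̄ = F·x = [2, 1]
step 0: P̄ = F·P·Fᵀ + Q = [27 30; 30 44]
step 0: y = z − H·x̄ = [1, -1]
step 0: S = H·P̄·Hᵀ + R = [63 17; 17 84]
step 0: K = P̄·Hᵀ·S⁻¹ = [-2325/5003 2436/5003; -1154/5003 3688/5003]
step 0: x' = x̄ + K·y = [5245/5003, 161/5003]
step 0: P' = (I − K·H)·P̄ = [5868/5003 4152/5003; 4152/5003 3920/5003]
step 1: x̄ = F·x = [-10168/5003, -15413/5003]
step 1: P̄ = F·P·Fᵀ + Q = [20945/5003 9368/5003; 9368/5003 43683/5003]
step 1: y = z − H·x̄ = [5325/5003, 5649/5003]
step 1: S = H·P̄·Hᵀ + R = [270833/5003 162623/5003; 162623/5003 163208/5003]
step 1: K = P̄·Hᵀ·S⁻¹ = [-273359/709809 262772/709809; -602086/3549045 2296036/3549045]
step 1: x' = x̄ + K·y = [-478951/236603, -2994019/1183015]
step 1: P' = (I − K·H)·P̄ = [678104/709809 470438/709809; 470438/709809 2324113/3549045]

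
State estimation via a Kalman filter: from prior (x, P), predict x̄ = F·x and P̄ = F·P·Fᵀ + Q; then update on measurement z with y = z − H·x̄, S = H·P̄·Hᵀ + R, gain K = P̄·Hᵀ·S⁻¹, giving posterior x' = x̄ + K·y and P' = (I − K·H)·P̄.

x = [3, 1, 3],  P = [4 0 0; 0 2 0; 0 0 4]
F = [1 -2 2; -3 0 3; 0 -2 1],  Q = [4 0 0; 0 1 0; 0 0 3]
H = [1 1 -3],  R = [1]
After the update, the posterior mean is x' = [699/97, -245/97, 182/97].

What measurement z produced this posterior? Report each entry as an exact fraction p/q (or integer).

z = [-1]

x̄ = F·x = [7, 0, 1]
P̄ = F·P·Fᵀ + Q = [32 12 16; 12 73 12; 16 12 15]
S = H·P̄·Hᵀ + R = [97]
K = P̄·Hᵀ·S⁻¹ = [-4/97; 49/97; -17/97]
x' − x̄ = [20/97, -245/97, 85/97] = K·y
y = (KᵀK)⁻¹·Kᵀ·(x' − x̄) = [-5]
z = y + H·x̄ = [-5] + [4] = [-1]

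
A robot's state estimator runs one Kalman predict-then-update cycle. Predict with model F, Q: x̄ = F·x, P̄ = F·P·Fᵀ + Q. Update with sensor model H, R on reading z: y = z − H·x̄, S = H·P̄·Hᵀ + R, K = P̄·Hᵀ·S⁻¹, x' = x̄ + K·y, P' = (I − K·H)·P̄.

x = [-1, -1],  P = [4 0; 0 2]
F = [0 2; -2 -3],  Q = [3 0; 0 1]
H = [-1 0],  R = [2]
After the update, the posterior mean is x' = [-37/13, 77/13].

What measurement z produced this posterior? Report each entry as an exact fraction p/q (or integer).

z = [3]

x̄ = F·x = [-2, 5]
P̄ = F·P·Fᵀ + Q = [11 -12; -12 35]
S = H·P̄·Hᵀ + R = [13]
K = P̄·Hᵀ·S⁻¹ = [-11/13; 12/13]
x' − x̄ = [-11/13, 12/13] = K·y
y = (KᵀK)⁻¹·Kᵀ·(x' − x̄) = [1]
z = y + H·x̄ = [1] + [2] = [3]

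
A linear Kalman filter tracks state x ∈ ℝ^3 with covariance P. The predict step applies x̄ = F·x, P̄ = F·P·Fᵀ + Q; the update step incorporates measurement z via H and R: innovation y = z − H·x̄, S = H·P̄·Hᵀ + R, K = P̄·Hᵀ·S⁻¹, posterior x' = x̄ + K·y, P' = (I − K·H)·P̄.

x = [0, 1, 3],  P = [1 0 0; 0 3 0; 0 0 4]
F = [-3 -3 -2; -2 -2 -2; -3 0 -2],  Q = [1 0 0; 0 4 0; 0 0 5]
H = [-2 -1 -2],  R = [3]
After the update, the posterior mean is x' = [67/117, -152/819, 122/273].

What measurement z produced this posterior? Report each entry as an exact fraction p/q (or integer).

x̄ = F·x = [-9, -8, -6]
P̄ = F·P·Fᵀ + Q = [53 40 25; 40 36 22; 25 22 30]
S = H·P̄·Hᵀ + R = [819]
K = P̄·Hᵀ·S⁻¹ = [-28/117; -160/819; -44/273]
x' − x̄ = [1120/117, 6400/819, 1760/273] = K·y
y = (KᵀK)⁻¹·Kᵀ·(x' − x̄) = [-40]
z = y + H·x̄ = [-40] + [38] = [-2]

z = [-2]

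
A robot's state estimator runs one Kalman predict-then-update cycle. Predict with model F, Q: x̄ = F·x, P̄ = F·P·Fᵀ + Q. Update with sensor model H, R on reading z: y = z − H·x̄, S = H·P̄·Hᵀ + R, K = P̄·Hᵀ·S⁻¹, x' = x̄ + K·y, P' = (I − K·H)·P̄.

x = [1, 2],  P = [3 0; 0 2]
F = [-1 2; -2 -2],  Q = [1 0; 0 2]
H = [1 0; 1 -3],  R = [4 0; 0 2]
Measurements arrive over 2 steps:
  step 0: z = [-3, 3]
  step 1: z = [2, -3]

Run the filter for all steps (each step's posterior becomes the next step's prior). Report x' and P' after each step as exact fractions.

step 0: x̄ = F·x = [3, -6]
step 0: P̄ = F·P·Fᵀ + Q = [12 -2; -2 22]
step 0: y = z − H·x̄ = [-6, -18]
step 0: S = H·P̄·Hᵀ + R = [16 18; 18 224]
step 0: K = P̄·Hᵀ·S⁻¹ = [591/815 18/815; 194/815 -263/815]
step 0: x' = x̄ + K·y = [-285/163, -264/163]
step 0: P' = (I − K·H)·P̄ = [2364/815 776/815; 776/815 434/815]
step 1: x̄ = F·x = [-243/163, 1098/163]
step 1: P̄ = F·P·Fᵀ + Q = [1811/815 288/163; 288/163 3806/163]
step 1: y = z − H·x̄ = [569/163, 3048/163]
step 1: S = H·P̄·Hᵀ + R = [5071/815 -2509/815; -2509/815 166071/815]
step 1: K = P̄·Hᵀ·S⁻¹ = [90325/256396 -2509/256396; 61053/512792 -170913/512792]
step 1: x' = x̄ + K·y = [-113845/256396, 471423/512792]
step 1: P' = (I − K·H)·P̄ = [90325/64099 61053/128198; 61053/128198 97673/256396]

step 0: x' = [-285/163, -264/163], P' = [2364/815 776/815; 776/815 434/815]
step 1: x' = [-113845/256396, 471423/512792], P' = [90325/64099 61053/128198; 61053/128198 97673/256396]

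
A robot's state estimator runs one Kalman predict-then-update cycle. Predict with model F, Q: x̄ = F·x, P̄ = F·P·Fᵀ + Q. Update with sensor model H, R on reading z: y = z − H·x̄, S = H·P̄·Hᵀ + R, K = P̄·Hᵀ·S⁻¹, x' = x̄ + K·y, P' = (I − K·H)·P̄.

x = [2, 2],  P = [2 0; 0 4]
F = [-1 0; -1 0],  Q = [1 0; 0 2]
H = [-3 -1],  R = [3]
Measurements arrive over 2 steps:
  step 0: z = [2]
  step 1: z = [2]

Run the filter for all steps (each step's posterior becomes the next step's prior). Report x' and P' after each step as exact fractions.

step 0: x̄ = F·x = [-2, -2]
step 0: P̄ = F·P·Fᵀ + Q = [3 2; 2 4]
step 0: y = z − H·x̄ = [-6]
step 0: S = H·P̄·Hᵀ + R = [46]
step 0: K = P̄·Hᵀ·S⁻¹ = [-11/46; -5/23]
step 0: x' = x̄ + K·y = [-13/23, -16/23]
step 0: P' = (I − K·H)·P̄ = [17/46 -9/23; -9/23 42/23]
step 1: x̄ = F·x = [13/23, 13/23]
step 1: P̄ = F·P·Fᵀ + Q = [63/46 17/46; 17/46 109/46]
step 1: y = z − H·x̄ = [98/23]
step 1: S = H·P̄·Hᵀ + R = [458/23]
step 1: K = P̄·Hᵀ·S⁻¹ = [-103/458; -40/229]
step 1: x' = x̄ + K·y = [-90/229, -41/229]
step 1: P' = (I − K·H)·P̄ = [83/229 -189/458; -189/458 807/458]

step 0: x' = [-13/23, -16/23], P' = [17/46 -9/23; -9/23 42/23]
step 1: x' = [-90/229, -41/229], P' = [83/229 -189/458; -189/458 807/458]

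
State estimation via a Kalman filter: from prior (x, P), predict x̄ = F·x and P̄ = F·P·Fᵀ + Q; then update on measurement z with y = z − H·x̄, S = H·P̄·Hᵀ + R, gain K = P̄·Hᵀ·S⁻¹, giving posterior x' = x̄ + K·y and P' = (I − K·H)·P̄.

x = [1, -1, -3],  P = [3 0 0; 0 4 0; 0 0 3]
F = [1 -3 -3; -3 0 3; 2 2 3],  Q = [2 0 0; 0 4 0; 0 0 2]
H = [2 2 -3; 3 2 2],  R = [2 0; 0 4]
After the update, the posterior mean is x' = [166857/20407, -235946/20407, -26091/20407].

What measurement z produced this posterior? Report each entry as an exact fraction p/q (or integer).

z = [-3, -1]

x̄ = F·x = [13, -12, -9]
P̄ = F·P·Fᵀ + Q = [68 -36 -45; -36 58 9; -45 9 57]
S = H·P̄·Hᵀ + R = [1163 145; 145 176]
K = P̄·Hᵀ·S⁻¹ = [28934/183663 19991/183663; -778/183663 27773/183663; -14111/61221 10582/61221]
x' − x̄ = [-98434/20407, 8938/20407, 157572/20407] = K·y
y = (KᵀK)⁻¹·Kᵀ·(x' − x̄) = [-32, 2]
z = y + H·x̄ = [-32, 2] + [29, -3] = [-3, -1]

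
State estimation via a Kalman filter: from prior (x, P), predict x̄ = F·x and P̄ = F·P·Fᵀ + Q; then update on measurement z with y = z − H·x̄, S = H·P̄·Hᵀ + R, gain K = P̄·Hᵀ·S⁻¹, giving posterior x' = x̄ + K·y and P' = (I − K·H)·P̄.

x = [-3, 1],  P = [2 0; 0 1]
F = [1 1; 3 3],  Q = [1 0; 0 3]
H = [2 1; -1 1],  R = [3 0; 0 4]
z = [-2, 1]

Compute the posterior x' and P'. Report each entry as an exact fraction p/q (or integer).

x̄ = F·x = [-2, -6]
P̄ = F·P·Fᵀ + Q = [4 9; 9 30]
y = z − H·x̄ = [8, 5]
S = H·P̄·Hᵀ + R = [85 31; 31 20]
K = P̄·Hᵀ·S⁻¹ = [185/739 -102/739; 309/739 297/739]
x' = x̄ + K·y = [-508/739, -477/739]
P' = (I − K·H)·P̄ = [321/739 -87/739; -87/739 1101/739]

x' = [-508/739, -477/739]
P' = [321/739 -87/739; -87/739 1101/739]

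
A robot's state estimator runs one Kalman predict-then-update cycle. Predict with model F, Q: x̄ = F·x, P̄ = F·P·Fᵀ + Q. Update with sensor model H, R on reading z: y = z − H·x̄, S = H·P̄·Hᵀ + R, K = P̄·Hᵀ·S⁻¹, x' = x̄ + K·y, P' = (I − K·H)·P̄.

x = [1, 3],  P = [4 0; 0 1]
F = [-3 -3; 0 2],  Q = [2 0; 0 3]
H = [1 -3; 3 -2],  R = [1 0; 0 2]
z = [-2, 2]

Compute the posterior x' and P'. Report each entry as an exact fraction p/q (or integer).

x̄ = F·x = [-12, 6]
P̄ = F·P·Fᵀ + Q = [47 -6; -6 7]
y = z − H·x̄ = [28, 50]
S = H·P̄·Hᵀ + R = [147 249; 249 525]
K = P̄·Hᵀ·S⁻¹ = [-662/2529 1051/2529; -2069/5058 673/5058]
x' = x̄ + K·y = [1222/843, 337/281]
P' = (I − K·H)·P̄ = [1090/2529 584/2529; 584/2529 1079/5058]

x' = [1222/843, 337/281]
P' = [1090/2529 584/2529; 584/2529 1079/5058]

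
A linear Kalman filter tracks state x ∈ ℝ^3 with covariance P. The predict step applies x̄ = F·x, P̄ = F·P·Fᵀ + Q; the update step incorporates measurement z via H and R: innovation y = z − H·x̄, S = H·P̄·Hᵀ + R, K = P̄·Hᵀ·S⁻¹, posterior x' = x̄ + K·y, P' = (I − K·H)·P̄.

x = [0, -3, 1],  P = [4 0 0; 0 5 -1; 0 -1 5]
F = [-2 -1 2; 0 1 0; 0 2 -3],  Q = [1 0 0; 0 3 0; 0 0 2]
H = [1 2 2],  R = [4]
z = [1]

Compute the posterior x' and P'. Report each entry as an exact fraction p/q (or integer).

x' = [95/143, -79/143, 83/143]
P' = [4656/143 84/143 -2474/143; 84/143 1063/286 -1077/286; -2474/143 -1077/286 3825/286]

x̄ = F·x = [5, -3, -9]
P̄ = F·P·Fᵀ + Q = [46 -7 -47; -7 8 13; -47 13 79]
y = z − H·x̄ = [20]
S = H·P̄·Hᵀ + R = [286]
K = P̄·Hᵀ·S⁻¹ = [-31/143; 35/286; 137/286]
x' = x̄ + K·y = [95/143, -79/143, 83/143]
P' = (I − K·H)·P̄ = [4656/143 84/143 -2474/143; 84/143 1063/286 -1077/286; -2474/143 -1077/286 3825/286]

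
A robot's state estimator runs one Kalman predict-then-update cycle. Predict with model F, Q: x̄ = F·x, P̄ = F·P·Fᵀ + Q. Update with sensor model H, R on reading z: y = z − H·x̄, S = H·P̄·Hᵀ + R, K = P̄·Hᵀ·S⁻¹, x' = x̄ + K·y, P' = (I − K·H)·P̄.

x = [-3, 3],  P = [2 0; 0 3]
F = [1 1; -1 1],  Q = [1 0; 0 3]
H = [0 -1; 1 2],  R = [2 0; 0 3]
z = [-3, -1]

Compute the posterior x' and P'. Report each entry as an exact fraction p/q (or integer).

x̄ = F·x = [0, 6]
P̄ = F·P·Fᵀ + Q = [6 1; 1 8]
y = z − H·x̄ = [3, -13]
S = H·P̄·Hᵀ + R = [10 -17; -17 45]
K = P̄·Hᵀ·S⁻¹ = [13/23 9/23; -71/161 34/161]
x' = x̄ + K·y = [-78/23, 311/161]
P' = (I − K·H)·P̄ = [79/23 -26/23; -26/23 142/161]

x' = [-78/23, 311/161]
P' = [79/23 -26/23; -26/23 142/161]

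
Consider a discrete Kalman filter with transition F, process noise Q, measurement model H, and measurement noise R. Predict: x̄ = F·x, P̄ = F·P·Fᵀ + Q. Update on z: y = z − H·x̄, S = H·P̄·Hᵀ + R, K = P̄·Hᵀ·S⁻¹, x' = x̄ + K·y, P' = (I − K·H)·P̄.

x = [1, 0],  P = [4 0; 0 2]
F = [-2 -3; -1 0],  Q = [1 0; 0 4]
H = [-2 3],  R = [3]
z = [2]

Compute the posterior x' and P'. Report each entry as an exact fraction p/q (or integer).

x' = [-284/119, -111/119]
P' = [2049/119 1320/119; 1320/119 888/119]

x̄ = F·x = [-2, -1]
P̄ = F·P·Fᵀ + Q = [35 8; 8 8]
y = z − H·x̄ = [1]
S = H·P̄·Hᵀ + R = [119]
K = P̄·Hᵀ·S⁻¹ = [-46/119; 8/119]
x' = x̄ + K·y = [-284/119, -111/119]
P' = (I − K·H)·P̄ = [2049/119 1320/119; 1320/119 888/119]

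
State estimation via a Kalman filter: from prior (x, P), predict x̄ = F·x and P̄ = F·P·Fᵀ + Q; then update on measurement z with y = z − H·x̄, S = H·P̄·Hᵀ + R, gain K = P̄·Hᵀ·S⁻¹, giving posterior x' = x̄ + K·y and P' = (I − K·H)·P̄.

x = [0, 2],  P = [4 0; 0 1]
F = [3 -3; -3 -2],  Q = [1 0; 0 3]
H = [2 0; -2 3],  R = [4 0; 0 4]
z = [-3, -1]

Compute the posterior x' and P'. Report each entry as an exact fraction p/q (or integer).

x̄ = F·x = [-6, -4]
P̄ = F·P·Fᵀ + Q = [46 -30; -30 43]
y = z − H·x̄ = [9, -1]
S = H·P̄·Hᵀ + R = [188 -364; -364 935]
K = P̄·Hᵀ·S⁻¹ = [4943/10821 -182/10821; 1058/3607 1141/3607]
x' = x̄ + K·y = [-20257/10821, -6047/3607]
P' = (I − K·H)·P̄ = [9886/10821 2116/3607; 2116/3607 2932/3607]

x' = [-20257/10821, -6047/3607]
P' = [9886/10821 2116/3607; 2116/3607 2932/3607]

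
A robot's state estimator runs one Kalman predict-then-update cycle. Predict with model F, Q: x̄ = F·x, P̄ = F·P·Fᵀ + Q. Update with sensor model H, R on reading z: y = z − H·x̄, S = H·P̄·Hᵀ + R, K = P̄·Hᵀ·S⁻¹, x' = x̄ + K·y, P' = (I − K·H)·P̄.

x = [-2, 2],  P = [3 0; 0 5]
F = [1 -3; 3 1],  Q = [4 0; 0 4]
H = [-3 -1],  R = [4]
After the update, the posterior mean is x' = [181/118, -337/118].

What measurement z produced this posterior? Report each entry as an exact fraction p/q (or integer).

x̄ = F·x = [-8, -4]
P̄ = F·P·Fᵀ + Q = [52 -6; -6 36]
S = H·P̄·Hᵀ + R = [472]
K = P̄·Hᵀ·S⁻¹ = [-75/236; -9/236]
x' − x̄ = [1125/118, 135/118] = K·y
y = (KᵀK)⁻¹·Kᵀ·(x' − x̄) = [-30]
z = y + H·x̄ = [-30] + [28] = [-2]

z = [-2]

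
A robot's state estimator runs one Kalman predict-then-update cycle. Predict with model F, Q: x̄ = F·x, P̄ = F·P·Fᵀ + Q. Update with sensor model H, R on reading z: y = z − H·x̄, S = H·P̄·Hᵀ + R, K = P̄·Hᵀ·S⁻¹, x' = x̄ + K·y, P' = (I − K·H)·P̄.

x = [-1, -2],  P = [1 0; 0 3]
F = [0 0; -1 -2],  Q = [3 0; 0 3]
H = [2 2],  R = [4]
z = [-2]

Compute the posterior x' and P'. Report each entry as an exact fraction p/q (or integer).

x̄ = F·x = [0, 5]
P̄ = F·P·Fᵀ + Q = [3 0; 0 16]
y = z − H·x̄ = [-12]
S = H·P̄·Hᵀ + R = [80]
K = P̄·Hᵀ·S⁻¹ = [3/40; 2/5]
x' = x̄ + K·y = [-9/10, 1/5]
P' = (I − K·H)·P̄ = [51/20 -12/5; -12/5 16/5]

x' = [-9/10, 1/5]
P' = [51/20 -12/5; -12/5 16/5]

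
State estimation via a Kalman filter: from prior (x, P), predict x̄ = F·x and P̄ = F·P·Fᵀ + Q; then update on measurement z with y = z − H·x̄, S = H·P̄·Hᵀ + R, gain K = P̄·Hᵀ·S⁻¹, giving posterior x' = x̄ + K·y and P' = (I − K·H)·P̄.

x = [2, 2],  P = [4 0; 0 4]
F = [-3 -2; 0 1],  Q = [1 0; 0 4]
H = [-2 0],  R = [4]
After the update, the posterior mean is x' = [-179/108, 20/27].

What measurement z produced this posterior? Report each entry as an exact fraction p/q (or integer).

z = [3]

x̄ = F·x = [-10, 2]
P̄ = F·P·Fᵀ + Q = [53 -8; -8 8]
S = H·P̄·Hᵀ + R = [216]
K = P̄·Hᵀ·S⁻¹ = [-53/108; 2/27]
x' − x̄ = [901/108, -34/27] = K·y
y = (KᵀK)⁻¹·Kᵀ·(x' − x̄) = [-17]
z = y + H·x̄ = [-17] + [20] = [3]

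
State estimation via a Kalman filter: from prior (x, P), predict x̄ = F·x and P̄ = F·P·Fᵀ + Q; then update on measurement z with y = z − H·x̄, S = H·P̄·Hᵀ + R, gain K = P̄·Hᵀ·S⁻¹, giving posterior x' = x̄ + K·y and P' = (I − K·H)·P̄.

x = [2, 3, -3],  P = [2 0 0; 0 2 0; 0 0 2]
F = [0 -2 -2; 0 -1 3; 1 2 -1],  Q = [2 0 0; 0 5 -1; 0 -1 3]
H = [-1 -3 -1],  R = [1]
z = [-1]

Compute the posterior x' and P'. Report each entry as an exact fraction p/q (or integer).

x̄ = F·x = [0, -12, 11]
P̄ = F·P·Fᵀ + Q = [18 -8 -4; -8 25 -11; -4 -11 15]
y = z − H·x̄ = [-26]
S = H·P̄·Hᵀ + R = [137]
K = P̄·Hᵀ·S⁻¹ = [10/137; -56/137; 22/137]
x' = x̄ + K·y = [-260/137, -188/137, 935/137]
P' = (I − K·H)·P̄ = [2366/137 -536/137 -768/137; -536/137 289/137 -275/137; -768/137 -275/137 1571/137]

x' = [-260/137, -188/137, 935/137]
P' = [2366/137 -536/137 -768/137; -536/137 289/137 -275/137; -768/137 -275/137 1571/137]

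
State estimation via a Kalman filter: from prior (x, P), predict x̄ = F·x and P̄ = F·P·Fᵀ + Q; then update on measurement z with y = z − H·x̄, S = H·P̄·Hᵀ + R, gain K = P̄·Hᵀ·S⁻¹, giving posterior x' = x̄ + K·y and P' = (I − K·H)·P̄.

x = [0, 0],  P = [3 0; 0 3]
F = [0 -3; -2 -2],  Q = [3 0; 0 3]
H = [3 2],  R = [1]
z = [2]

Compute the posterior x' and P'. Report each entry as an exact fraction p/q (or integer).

x̄ = F·x = [0, 0]
P̄ = F·P·Fᵀ + Q = [30 18; 18 27]
y = z − H·x̄ = [2]
S = H·P̄·Hᵀ + R = [595]
K = P̄·Hᵀ·S⁻¹ = [18/85; 108/595]
x' = x̄ + K·y = [36/85, 216/595]
P' = (I − K·H)·P̄ = [282/85 -414/85; -414/85 4401/595]

x' = [36/85, 216/595]
P' = [282/85 -414/85; -414/85 4401/595]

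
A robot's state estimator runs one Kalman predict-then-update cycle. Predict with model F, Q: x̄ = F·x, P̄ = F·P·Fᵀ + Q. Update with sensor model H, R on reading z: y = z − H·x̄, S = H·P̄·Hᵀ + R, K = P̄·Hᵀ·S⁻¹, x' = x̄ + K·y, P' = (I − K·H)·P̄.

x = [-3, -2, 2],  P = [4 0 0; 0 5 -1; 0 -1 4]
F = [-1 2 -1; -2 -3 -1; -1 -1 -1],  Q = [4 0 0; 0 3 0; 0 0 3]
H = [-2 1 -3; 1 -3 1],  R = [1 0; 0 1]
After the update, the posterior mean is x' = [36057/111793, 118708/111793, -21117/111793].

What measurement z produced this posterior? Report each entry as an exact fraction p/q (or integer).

x̄ = F·x = [-3, 10, 3]
P̄ = F·P·Fᵀ + Q = [36 -19 -1; -19 62 23; -1 23 14]
S = H·P̄·Hᵀ + R = [259 -198; -198 583]
K = P̄·Hᵀ·S⁻¹ = [-3008/10163 6404/111793; -1633/10163 -41000/111793; -1909/10163 -17870/111793]
x' − x̄ = [371436/111793, -999222/111793, -356496/111793] = K·y
y = (KᵀK)⁻¹·Kᵀ·(x' − x̄) = [-6, 27]
z = y + H·x̄ = [-6, 27] + [7, -30] = [1, -3]

z = [1, -3]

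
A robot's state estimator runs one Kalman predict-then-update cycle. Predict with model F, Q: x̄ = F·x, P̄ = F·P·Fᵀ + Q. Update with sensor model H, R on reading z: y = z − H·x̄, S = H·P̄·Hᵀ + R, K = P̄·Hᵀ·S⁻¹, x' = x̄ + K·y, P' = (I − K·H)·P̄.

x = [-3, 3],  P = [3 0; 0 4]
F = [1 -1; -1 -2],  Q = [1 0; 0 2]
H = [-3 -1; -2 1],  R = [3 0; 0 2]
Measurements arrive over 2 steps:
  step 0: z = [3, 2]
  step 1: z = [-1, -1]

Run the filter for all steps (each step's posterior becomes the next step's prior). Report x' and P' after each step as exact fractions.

step 0: x' = [-2203/1963, 6/1963], P' = [763/3926 15/1963; 15/1963 2208/1963]
step 1: x' = [324183/1535876, 224413/767938], P' = [276065/1535876 24117/767938; 24117/767938 372291/383969]

step 0: x̄ = F·x = [-6, -3]
step 0: P̄ = F·P·Fᵀ + Q = [8 5; 5 21]
step 0: y = z − H·x̄ = [-18, -7]
step 0: S = H·P̄·Hᵀ + R = [126 22; 22 35]
step 0: K = P̄·Hᵀ·S⁻¹ = [-773/3926 -374/1963; -751/1963 1089/1963]
step 0: x' = x̄ + K·y = [-2203/1963, 6/1963]
step 0: P' = (I − K·H)·P̄ = [763/3926 15/1963; 15/1963 2208/1963]
step 1: x̄ = F·x = [-2209/1963, 2191/1963]
step 1: P̄ = F·P·Fᵀ + Q = [9045/3926 8039/3926; 8039/3926 26399/3926]
step 1: y = z − H·x̄ = [-6399/1963, -8572/1963]
step 1: S = H·P̄·Hᵀ + R = [83908/1963 9916/1963; 9916/1963 38275/3926]
step 1: K = P̄·Hᵀ·S⁻¹ = [-292143/1535876 -62987/383969; -272311/767938 174087/383969]
step 1: x' = x̄ + K·y = [324183/1535876, 224413/767938]
step 1: P' = (I − K·H)·P̄ = [276065/1535876 24117/767938; 24117/767938 372291/383969]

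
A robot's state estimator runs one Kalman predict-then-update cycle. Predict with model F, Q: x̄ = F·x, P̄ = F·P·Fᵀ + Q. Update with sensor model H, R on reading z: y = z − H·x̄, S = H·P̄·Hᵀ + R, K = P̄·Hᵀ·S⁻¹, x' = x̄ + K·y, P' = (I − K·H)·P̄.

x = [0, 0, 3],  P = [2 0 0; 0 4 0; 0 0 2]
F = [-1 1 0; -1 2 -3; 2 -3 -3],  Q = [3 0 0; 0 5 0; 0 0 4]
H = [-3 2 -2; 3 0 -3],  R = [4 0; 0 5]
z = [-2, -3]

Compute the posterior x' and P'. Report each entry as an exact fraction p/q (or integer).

x' = [-332350/122239, -862983/122239, -222871/122239]
P' = [365776/122239 885790/122239 346776/122239; 885790/122239 2325767/122239 904130/122239; 346776/122239 904130/122239 394906/122239]

x̄ = F·x = [0, -9, -9]
P̄ = F·P·Fᵀ + Q = [9 10 -16; 10 41 -10; -16 -10 66]
y = z − H·x̄ = [-2, -30]
S = H·P̄·Hᵀ + R = [281 387; 387 968]
K = P̄·Hᵀ·S⁻¹ = [-4825/122239 11400/122239; 46476/122239 -11004/122239; -5470/122239 -28878/122239]
x' = x̄ + K·y = [-332350/122239, -862983/122239, -222871/122239]
P' = (I − K·H)·P̄ = [365776/122239 885790/122239 346776/122239; 885790/122239 2325767/122239 904130/122239; 346776/122239 904130/122239 394906/122239]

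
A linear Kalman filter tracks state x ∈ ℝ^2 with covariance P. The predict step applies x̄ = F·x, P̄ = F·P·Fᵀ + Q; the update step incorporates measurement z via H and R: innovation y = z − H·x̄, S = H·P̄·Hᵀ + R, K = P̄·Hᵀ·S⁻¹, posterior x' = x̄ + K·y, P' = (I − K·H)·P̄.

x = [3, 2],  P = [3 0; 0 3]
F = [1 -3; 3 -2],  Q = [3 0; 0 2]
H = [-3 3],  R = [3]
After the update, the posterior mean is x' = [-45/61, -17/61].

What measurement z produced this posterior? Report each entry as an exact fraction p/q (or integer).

z = [1]

x̄ = F·x = [-3, 5]
P̄ = F·P·Fᵀ + Q = [33 27; 27 41]
S = H·P̄·Hᵀ + R = [183]
K = P̄·Hᵀ·S⁻¹ = [-6/61; 14/61]
x' − x̄ = [138/61, -322/61] = K·y
y = (KᵀK)⁻¹·Kᵀ·(x' − x̄) = [-23]
z = y + H·x̄ = [-23] + [24] = [1]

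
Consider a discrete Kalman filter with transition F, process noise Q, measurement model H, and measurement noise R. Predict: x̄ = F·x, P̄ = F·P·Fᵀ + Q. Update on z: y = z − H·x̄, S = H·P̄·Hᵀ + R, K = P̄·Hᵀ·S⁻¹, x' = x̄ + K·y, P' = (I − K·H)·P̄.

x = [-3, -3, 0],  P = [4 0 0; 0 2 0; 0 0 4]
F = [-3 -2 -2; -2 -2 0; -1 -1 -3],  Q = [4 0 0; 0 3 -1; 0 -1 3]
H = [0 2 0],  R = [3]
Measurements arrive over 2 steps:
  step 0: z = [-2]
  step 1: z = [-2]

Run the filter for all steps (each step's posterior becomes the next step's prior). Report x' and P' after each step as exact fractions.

step 0: x̄ = F·x = [15, 12, 6]
step 0: P̄ = F·P·Fᵀ + Q = [64 32 40; 32 27 11; 40 11 45]
step 0: y = z − H·x̄ = [-26]
step 0: S = H·P̄·Hᵀ + R = [111]
step 0: K = P̄·Hᵀ·S⁻¹ = [64/111; 18/37; 22/111]
step 0: x' = x̄ + K·y = [1/111, -24/37, 94/111]
step 0: P' = (I − K·H)·P̄ = [3008/111 32/37 3032/111; 32/37 27/37 11/37; 3032/111 11/37 4511/111]
step 1: x̄ = F·x = [-47/111, 142/111, -211/111]
step 1: P̄ = F·P·Fᵀ + Q = [83684/111 31592/111 70348/111; 31592/111 13457/111 24841/111; 70348/111 24841/111 62603/111]
step 1: y = z − H·x̄ = [-506/111]
step 1: S = H·P̄·Hᵀ + R = [54161/111]
step 1: K = P̄·Hᵀ·S⁻¹ = [63184/54161; 26914/54161; 49682/54161]
step 1: x' = x̄ + K·y = [-310961/54161, -53402/54161, -329433/54161]
step 1: P' = (I − K·H)·P̄ = [4866588/54161 94776/54161 6045140/54161; 94776/54161 40371/54161 74523/54161; 6045140/54161 74523/54161 8309369/54161]

step 0: x' = [1/111, -24/37, 94/111], P' = [3008/111 32/37 3032/111; 32/37 27/37 11/37; 3032/111 11/37 4511/111]
step 1: x' = [-310961/54161, -53402/54161, -329433/54161], P' = [4866588/54161 94776/54161 6045140/54161; 94776/54161 40371/54161 74523/54161; 6045140/54161 74523/54161 8309369/54161]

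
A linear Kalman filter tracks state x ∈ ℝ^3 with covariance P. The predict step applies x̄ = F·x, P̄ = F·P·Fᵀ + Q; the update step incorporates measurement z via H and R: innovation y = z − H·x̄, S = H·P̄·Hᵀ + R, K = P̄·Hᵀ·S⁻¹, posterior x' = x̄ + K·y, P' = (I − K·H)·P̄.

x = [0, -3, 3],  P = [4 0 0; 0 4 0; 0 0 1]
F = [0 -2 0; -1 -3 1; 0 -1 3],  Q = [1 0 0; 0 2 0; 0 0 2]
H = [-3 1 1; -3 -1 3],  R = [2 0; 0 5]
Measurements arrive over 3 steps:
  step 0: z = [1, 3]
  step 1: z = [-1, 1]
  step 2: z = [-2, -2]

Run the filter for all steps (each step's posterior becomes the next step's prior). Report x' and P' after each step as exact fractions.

step 0: x' = [6231/925, 48542/4625, 51474/4625], P' = [1186/185 9082/925 8654/925; 9082/925 75199/4625 66603/4625; 8654/925 66603/4625 65091/4625]
step 1: x' = [240453886/155214759, 270247979/155214759, 124034364/51738253], P' = [416009156/155214759 618166132/155214759 198614070/51738253; 618166132/155214759 1085482436/155214759 297807808/51738253; 198614070/51738253 297807808/51738253 306434606/51738253]
step 2: x' = [2935333589768/2181868681519, 2747815271653/2181868681519, 2303219598593/2181868681519], P' = [5554791617750/2181868681519 8250225078380/2181868681519 7937573375700/2181868681519; 8250225078380/2181868681519 14598544301444/2181868681519 11903775140968/2181868681519; 7937573375700/2181868681519 11903775140968/2181868681519 12266003981756/2181868681519]

step 0: x̄ = F·x = [6, 12, 12]
step 0: P̄ = F·P·Fᵀ + Q = [17 24 8; 24 43 15; 8 15 15]
step 0: y = z − H·x̄ = [-5, -3]
step 0: S = H·P̄·Hᵀ + R = [51 89; 89 246]
step 0: K = P̄·Hᵀ·S⁻¹ = [-27/925 -182/925; 2786/4625 -2324/4625; 942/4625 -228/4625]
step 0: x' = x̄ + K·y = [6231/925, 48542/4625, 51474/4625]
step 0: P' = (I − K·H)·P̄ = [1186/185 9082/925 8654/925; 9082/925 75199/4625 66603/4625; 8654/925 66603/4625 65091/4625]
step 1: x̄ = F·x = [-97084/4625, -125307/4625, 21176/925]
step 1: P̄ = F·P·Fᵀ + Q = [305421/4625 408808/4625 -49844/925; 408808/4625 567084/4625 -65912/925; -49844/925 -65912/925 10826/185]
step 1: y = z − H·x̄ = [-11058/185, -729574/4625]
step 1: S = H·P̄·Hᵀ + R = [15833/37 213007/185; 213007/185 14691016/4625]
step 1: K = P̄·Hᵀ·S⁻¹ = [-17009563/155214759 -15733394/155214759; 62203732/155214759 -51942112/155214759; 4200102/51738253 5130760/51738253]
step 1: x' = x̄ + K·y = [240453886/155214759, 270247979/155214759, 124034364/51738253]
step 1: P' = (I − K·H)·P̄ = [416009156/155214759 618166132/155214759 198614070/51738253; 618166132/155214759 1085482436/155214759 297807808/51738253; 198614070/51738253 297807808/51738253 306434606/51738253]
step 2: x̄ = F·x = [-540495958/155214759, -97013533/22173537, 846061297/155214759]
step 2: P̄ = F·P·Fᵀ + Q = [4497144503/155214759 851768576/22173537 -3189575672/155214759; 851768576/22173537 1224550892/22173537 -584176568/22173537; -3189575672/155214759 -584176568/22173537 4309105772/155214759]
step 2: y = z − H·x̄ = [-699627986/51738253, -5149196014/155214759]
step 2: S = H·P̄·Hᵀ + R = [9616797983/51738253 24975399237/51738253; 24975399237/51738253 206326240658/155214759]
step 2: K = P̄·Hᵀ·S⁻¹ = [-238288199585/2181868681519 -220375960906/2181868681519; 875822103636/2181868681519 -727578822736/2181868681519; 178529497812/2181868681519 216303335440/2181868681519]
step 2: x' = x̄ + K·y = [2935333589768/2181868681519, 2747815271653/2181868681519, 2303219598593/2181868681519]
step 2: P' = (I − K·H)·P̄ = [5554791617750/2181868681519 8250225078380/2181868681519 7937573375700/2181868681519; 8250225078380/2181868681519 14598544301444/2181868681519 11903775140968/2181868681519; 7937573375700/2181868681519 11903775140968/2181868681519 12266003981756/2181868681519]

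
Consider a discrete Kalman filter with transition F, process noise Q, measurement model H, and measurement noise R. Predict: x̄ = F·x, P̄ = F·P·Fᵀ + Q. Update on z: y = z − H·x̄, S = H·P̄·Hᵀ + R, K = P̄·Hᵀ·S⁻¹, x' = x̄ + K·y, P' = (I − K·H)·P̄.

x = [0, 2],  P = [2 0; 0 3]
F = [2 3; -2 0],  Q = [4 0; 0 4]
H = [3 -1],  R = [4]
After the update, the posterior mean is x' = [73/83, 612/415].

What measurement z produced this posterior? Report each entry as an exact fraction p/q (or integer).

x̄ = F·x = [6, 0]
P̄ = F·P·Fᵀ + Q = [39 -8; -8 12]
S = H·P̄·Hᵀ + R = [415]
K = P̄·Hᵀ·S⁻¹ = [25/83; -36/415]
x' − x̄ = [-425/83, 612/415] = K·y
y = (KᵀK)⁻¹·Kᵀ·(x' − x̄) = [-17]
z = y + H·x̄ = [-17] + [18] = [1]

z = [1]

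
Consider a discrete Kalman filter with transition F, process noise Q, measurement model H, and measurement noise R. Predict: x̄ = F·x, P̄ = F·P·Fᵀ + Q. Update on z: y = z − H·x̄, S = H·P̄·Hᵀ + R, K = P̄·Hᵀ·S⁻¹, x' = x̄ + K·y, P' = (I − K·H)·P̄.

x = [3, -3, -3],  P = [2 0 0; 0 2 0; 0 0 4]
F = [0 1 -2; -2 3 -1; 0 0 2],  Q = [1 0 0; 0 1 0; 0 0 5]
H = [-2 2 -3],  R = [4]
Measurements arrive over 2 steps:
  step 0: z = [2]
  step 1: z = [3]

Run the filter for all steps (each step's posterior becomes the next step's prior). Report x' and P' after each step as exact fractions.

step 0: x̄ = F·x = [3, -12, -6]
step 0: P̄ = F·P·Fᵀ + Q = [19 14 -16; 14 31 -8; -16 -8 21]
step 0: y = z − H·x̄ = [14]
step 0: S = H·P̄·Hᵀ + R = [185]
step 0: K = P̄·Hᵀ·S⁻¹ = [38/185; 58/185; -47/185]
step 0: x' = x̄ + K·y = [1087/185, -1408/185, -1768/185]
step 0: P' = (I − K·H)·P̄ = [2071/185 386/185 -1174/185; 386/185 2371/185 1246/185; -1174/185 1246/185 1676/185]
step 1: x̄ = F·x = [2128/185, -926/37, -3536/185]
step 1: P̄ = F·P·Fᵀ + Q = [4276/185 -745/37 -4212/185; -745/37 2936/37 1764/37; -4212/185 1764/37 7629/185]
step 1: y = z − H·x̄ = [3463/185]
step 1: S = H·P̄·Hᵀ + R = [18641/185]
step 1: K = P̄·Hᵀ·S⁻¹ = [-3366/18641; 10350/18641; 3177/18641]
step 1: x' = x̄ + K·y = [151414/18641, -272788/18641, -296825/18641]
step 1: P' = (I − K·H)·P̄ = [369616/18641 -187025/18641 -366606/18641; -187025/18641 900148/18641 710982/18641; -366606/18641 710982/18641 714156/18641]

step 0: x' = [1087/185, -1408/185, -1768/185], P' = [2071/185 386/185 -1174/185; 386/185 2371/185 1246/185; -1174/185 1246/185 1676/185]
step 1: x' = [151414/18641, -272788/18641, -296825/18641], P' = [369616/18641 -187025/18641 -366606/18641; -187025/18641 900148/18641 710982/18641; -366606/18641 710982/18641 714156/18641]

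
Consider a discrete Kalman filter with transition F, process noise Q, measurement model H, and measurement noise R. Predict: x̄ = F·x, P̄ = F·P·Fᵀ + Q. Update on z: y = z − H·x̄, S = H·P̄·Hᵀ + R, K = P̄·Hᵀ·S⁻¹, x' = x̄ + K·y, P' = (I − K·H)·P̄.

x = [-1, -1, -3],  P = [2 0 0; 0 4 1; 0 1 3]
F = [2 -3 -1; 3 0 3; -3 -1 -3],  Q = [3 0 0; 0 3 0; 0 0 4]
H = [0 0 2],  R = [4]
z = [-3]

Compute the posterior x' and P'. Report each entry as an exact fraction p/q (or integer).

x' = [-71/120, -2/5, -151/120]
P' = [2999/60 46/5 19/60; 46/5 48/5 -4/5; 19/60 -4/5 59/60]

x̄ = F·x = [4, -12, 13]
P̄ = F·P·Fᵀ + Q = [56 -6 19; -6 48 -48; 19 -48 59]
y = z − H·x̄ = [-29]
S = H·P̄·Hᵀ + R = [240]
K = P̄·Hᵀ·S⁻¹ = [19/120; -2/5; 59/120]
x' = x̄ + K·y = [-71/120, -2/5, -151/120]
P' = (I − K·H)·P̄ = [2999/60 46/5 19/60; 46/5 48/5 -4/5; 19/60 -4/5 59/60]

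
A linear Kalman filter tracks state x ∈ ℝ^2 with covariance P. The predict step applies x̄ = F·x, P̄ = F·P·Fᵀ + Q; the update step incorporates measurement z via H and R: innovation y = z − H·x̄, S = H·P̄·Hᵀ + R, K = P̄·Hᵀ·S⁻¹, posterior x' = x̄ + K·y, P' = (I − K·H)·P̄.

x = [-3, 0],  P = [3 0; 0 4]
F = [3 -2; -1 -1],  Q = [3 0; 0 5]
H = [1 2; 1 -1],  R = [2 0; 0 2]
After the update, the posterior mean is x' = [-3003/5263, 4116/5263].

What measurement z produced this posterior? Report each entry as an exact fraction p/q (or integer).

x̄ = F·x = [-9, 3]
P̄ = F·P·Fᵀ + Q = [46 -1; -1 12]
S = H·P̄·Hᵀ + R = [92 21; 21 62]
K = P̄·Hᵀ·S⁻¹ = [1741/5263 3400/5263; 1699/5263 -1679/5263]
x' − x̄ = [44364/5263, -11673/5263] = K·y
y = (KᵀK)⁻¹·Kᵀ·(x' − x̄) = [4, 11]
z = y + H·x̄ = [4, 11] + [-3, -12] = [1, -1]

z = [1, -1]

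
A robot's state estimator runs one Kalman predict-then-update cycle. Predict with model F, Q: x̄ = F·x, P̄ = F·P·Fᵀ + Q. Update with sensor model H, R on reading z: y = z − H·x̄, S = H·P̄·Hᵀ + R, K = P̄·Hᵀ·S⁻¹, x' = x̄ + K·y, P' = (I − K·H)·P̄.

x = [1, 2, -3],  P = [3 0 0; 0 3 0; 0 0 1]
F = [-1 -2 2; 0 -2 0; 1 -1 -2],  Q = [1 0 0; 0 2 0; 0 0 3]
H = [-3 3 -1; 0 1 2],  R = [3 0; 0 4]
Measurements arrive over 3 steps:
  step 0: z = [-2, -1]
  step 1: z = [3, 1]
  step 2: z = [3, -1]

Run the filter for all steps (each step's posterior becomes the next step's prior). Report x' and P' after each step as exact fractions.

step 0: x' = [-159/32, -85/18, 23/12], P' = [2873/320 149/20 -27/8; 149/20 292/45 -8/3; -27/8 -8/3 2]
step 1: x' = [2765715/2292718, 2253556/1146359, -791421/2292718], P' = [170278289/11463590 70001331/5731795 -67726281/11463590; 70001331/5731795 59265558/5731795 -27171219/5731795; -67726281/11463590 -27171219/5731795 34949049/11463590]
step 2: x' = [-10321646202/2872321723, -6904992693/2872321723, 1487151624/2872321723], P' = [360743253503/22978573784 148202159421/11489286892 -144072728067/22978573784; 148202159421/11489286892 187788718829/17233930338 -57856115161/11489286892; -144072728067/22978573784 -57856115161/11489286892 73550899047/22978573784]

step 0: x̄ = F·x = [-11, -4, 5]
step 0: P̄ = F·P·Fᵀ + Q = [20 12 -1; 12 14 6; -1 6 13]
step 0: y = z − H·x̄ = [-18, -7]
step 0: S = H·P̄·Hᵀ + R = [64 16; 16 94]
step 0: K = P̄·Hᵀ·S⁻¹ = [-129/320 7/40; -13/180 13/45; 1/24 1/3]
step 0: x' = x̄ + K·y = [-159/32, -85/18, 23/12]
step 0: P' = (I − K·H)·P̄ = [2873/320 149/20 -27/8; 149/20 292/45 -8/3; -27/8 -8/3 2]
step 1: x̄ = F·x = [5255/288, 85/9, -1175/288]
step 1: P̄ = F·P·Fᵀ + Q = [312673/2880 4637/90 -87217/2880; 4637/90 1258/45 -1133/90; -87217/2880 -1133/90 41473/2880]
step 1: y = z − H·x̄ = [3647/144, -41/144]
step 1: S = H·P̄·Hᵀ + R = [30605/144 2773/144; 2773/144 5645/144]
step 1: K = P̄·Hᵀ·S⁻¹ = [-770020/1146359 227505/2292718; -335740/1146359 246156/1146359; 173416/1146359 777783/2292718]
step 1: x' = x̄ + K·y = [2765715/2292718, 2253556/1146359, -791421/2292718]
step 1: P' = (I − K·H)·P̄ = [170278289/11463590 70001331/5731795 -67726281/11463590; 70001331/5731795 59265558/5731795 -27171219/5731795; -67726281/11463590 -27171219/5731795 34949049/11463590]
step 2: x̄ = F·x = [-13362781/2292718, -4507112/1146359, -158555/2292718]
step 2: P̄ = F·P·Fᵀ + Q = [412263563/2292718 97149954/1146359 -118520983/2292718; 97149954/1146359 248525822/5731795 -130156422/5731795; -118520983/2292718 -130156422/5731795 236526419/11463590]
step 2: y = z − H·x̄ = [-3163036/1146359, 3519308/1146359]
step 2: S = H·P̄·Hᵀ + R = [1907749087/5731795 178834372/5731795; 178834372/5731795 223880152/5731795]
step 2: K = P̄·Hᵀ·S⁻¹ = [-4078672993/5744643446 2064715677/22978573784; -2793231361/8616965169 7110186673/34467860676; 960882849/5744643446 7847391943/22978573784]
step 2: x' = x̄ + K·y = [-10321646202/2872321723, -6904992693/2872321723, 1487151624/2872321723]
step 2: P' = (I − K·H)·P̄ = [360743253503/22978573784 148202159421/11489286892 -144072728067/22978573784; 148202159421/11489286892 187788718829/17233930338 -57856115161/11489286892; -144072728067/22978573784 -57856115161/11489286892 73550899047/22978573784]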